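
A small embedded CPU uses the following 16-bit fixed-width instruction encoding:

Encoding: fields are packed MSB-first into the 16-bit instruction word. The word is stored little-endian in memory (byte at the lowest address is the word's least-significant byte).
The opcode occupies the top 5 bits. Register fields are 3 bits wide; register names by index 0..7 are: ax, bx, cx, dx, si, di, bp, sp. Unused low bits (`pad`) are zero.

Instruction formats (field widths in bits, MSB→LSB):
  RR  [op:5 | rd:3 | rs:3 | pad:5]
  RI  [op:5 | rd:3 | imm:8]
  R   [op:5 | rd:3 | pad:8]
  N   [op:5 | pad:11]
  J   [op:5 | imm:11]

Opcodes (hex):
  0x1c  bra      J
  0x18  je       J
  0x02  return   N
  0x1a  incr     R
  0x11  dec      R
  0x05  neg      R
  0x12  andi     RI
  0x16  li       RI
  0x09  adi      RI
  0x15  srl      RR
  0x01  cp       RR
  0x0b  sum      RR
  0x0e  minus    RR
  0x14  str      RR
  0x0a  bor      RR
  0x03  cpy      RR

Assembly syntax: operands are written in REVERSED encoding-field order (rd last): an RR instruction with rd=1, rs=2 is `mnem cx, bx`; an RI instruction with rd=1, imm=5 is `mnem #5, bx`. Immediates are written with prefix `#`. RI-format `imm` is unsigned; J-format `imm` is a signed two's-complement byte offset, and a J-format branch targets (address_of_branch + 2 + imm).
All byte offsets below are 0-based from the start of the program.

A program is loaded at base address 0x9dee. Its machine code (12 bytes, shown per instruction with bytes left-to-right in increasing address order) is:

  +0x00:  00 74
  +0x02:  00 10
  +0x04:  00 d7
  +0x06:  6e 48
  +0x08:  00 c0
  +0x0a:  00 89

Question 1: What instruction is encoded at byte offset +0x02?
+0x02: 00 10 ⇒ word 0x1000 (little)
  op=0x1000>>11=0x2 ⇒ return (N)

return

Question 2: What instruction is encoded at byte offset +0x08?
je #0

@+08  little-endian(00 c0) = 0xc000
  op=0xc000>>11=0x18 ⇒ je (J)
  [10:0] imm=0 = #0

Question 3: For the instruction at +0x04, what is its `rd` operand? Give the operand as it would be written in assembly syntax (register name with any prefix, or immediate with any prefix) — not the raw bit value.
@+04  little-endian(00 d7) = 0xd700
  opcode bits[15:11]=0x1a: incr/R
  rd@[10:8]=0x7 ⇒ sp

sp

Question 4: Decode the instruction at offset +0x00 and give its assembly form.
minus ax, si

+0x00: 00 74 ⇒ word 0x7400 (little)
  top 5b → 0xe → minus [RR]
  rd@[10:8]=0x4 ⇒ si
  rs@[7:5]=0x0 ⇒ ax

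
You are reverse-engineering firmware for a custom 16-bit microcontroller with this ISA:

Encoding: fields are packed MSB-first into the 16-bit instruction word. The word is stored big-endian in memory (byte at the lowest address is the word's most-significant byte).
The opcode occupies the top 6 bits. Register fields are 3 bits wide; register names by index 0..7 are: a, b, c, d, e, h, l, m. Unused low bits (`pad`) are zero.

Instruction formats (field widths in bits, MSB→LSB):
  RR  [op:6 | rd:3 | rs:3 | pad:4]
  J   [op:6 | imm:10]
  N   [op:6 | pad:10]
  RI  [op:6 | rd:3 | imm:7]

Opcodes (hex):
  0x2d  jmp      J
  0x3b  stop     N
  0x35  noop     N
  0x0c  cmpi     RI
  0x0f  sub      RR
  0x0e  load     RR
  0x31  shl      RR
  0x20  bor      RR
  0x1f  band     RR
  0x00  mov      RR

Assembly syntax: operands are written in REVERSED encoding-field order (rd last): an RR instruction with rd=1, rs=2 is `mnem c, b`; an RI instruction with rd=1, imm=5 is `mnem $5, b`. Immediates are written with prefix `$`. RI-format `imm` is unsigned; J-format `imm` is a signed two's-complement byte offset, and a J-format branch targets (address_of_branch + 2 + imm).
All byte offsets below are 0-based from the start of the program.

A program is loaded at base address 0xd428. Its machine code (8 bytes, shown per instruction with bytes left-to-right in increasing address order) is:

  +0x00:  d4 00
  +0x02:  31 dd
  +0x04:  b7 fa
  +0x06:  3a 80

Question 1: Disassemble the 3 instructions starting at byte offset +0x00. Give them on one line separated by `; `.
noop; cmpi $93, d; jmp $-6

[00] d4 00 → 0xd400
  top 6b → 0x35 → noop [N]
[02] 31 dd → 0x31dd
  top 6b → 0xc → cmpi [RI]
  rd: (w>>7)&0x7=0x3 → d
  imm: (w>>0)&0x7f=0x5d → $93
[04] b7 fa → 0xb7fa
  top 6b → 0x2d → jmp [J]
  imm: (w>>0)&0x3ff=0x3fa (s10→-6) → $-6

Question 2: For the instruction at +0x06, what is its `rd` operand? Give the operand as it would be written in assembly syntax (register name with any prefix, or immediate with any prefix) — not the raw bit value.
@+06  big-endian(3a 80) = 0x3a80
  opcode bits[15:10]=0xe: load/RR
  rd@[9:7]=0x5 ⇒ h
  rs@[6:4]=0x0 ⇒ a

h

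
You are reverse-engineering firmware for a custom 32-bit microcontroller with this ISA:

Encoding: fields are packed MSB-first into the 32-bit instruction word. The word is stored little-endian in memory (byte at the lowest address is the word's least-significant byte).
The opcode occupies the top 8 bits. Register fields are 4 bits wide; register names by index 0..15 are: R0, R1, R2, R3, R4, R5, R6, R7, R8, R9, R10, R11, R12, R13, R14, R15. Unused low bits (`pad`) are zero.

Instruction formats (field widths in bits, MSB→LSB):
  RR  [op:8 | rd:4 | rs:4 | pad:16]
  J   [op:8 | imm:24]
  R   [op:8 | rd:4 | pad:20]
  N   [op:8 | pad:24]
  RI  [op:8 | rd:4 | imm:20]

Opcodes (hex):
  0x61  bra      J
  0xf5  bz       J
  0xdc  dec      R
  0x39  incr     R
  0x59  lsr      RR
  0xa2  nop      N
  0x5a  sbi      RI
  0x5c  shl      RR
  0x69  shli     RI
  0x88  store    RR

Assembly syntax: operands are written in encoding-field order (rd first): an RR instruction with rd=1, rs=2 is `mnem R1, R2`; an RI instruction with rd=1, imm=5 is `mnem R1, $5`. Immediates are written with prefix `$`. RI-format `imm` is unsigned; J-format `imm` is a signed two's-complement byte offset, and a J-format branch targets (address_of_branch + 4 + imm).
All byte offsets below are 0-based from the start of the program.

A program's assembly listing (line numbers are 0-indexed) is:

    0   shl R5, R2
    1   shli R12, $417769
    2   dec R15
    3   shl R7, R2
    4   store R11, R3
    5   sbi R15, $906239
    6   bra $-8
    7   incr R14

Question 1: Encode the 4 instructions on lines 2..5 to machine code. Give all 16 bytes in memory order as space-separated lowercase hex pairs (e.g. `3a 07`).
00 00 f0 dc 00 00 72 5c 00 00 b3 88 ff d3 fd 5a

line 2 (dec): pack op=0xdc:8|rd=15:4|pad=0:20 = 0xdcf00000; little→ 00 00 f0 dc
line 3 (shl): pack op=0x5c:8|rd=7:4|rs=2:4|pad=0:16 = 0x5c720000; little→ 00 00 72 5c
line 4 (store): pack op=0x88:8|rd=11:4|rs=3:4|pad=0:16 = 0x88b30000; little→ 00 00 b3 88
line 5 (sbi): pack op=0x5a:8|rd=15:4|imm=906239:20 = 0x5afdd3ff; little→ ff d3 fd 5a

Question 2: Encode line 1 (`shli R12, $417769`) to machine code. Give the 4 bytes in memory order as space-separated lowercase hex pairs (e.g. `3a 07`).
e9 5f c6 69

1. shli fields op=0x69:8|rd=12:4|imm=417769:20 → word 69c65fe9h → e9 5f c6 69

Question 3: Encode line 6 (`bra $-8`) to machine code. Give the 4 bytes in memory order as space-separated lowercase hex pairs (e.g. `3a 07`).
line 6 (bra): pack op=0x61:8|imm=-8:24 = 0x61fffff8; little→ f8 ff ff 61

f8 ff ff 61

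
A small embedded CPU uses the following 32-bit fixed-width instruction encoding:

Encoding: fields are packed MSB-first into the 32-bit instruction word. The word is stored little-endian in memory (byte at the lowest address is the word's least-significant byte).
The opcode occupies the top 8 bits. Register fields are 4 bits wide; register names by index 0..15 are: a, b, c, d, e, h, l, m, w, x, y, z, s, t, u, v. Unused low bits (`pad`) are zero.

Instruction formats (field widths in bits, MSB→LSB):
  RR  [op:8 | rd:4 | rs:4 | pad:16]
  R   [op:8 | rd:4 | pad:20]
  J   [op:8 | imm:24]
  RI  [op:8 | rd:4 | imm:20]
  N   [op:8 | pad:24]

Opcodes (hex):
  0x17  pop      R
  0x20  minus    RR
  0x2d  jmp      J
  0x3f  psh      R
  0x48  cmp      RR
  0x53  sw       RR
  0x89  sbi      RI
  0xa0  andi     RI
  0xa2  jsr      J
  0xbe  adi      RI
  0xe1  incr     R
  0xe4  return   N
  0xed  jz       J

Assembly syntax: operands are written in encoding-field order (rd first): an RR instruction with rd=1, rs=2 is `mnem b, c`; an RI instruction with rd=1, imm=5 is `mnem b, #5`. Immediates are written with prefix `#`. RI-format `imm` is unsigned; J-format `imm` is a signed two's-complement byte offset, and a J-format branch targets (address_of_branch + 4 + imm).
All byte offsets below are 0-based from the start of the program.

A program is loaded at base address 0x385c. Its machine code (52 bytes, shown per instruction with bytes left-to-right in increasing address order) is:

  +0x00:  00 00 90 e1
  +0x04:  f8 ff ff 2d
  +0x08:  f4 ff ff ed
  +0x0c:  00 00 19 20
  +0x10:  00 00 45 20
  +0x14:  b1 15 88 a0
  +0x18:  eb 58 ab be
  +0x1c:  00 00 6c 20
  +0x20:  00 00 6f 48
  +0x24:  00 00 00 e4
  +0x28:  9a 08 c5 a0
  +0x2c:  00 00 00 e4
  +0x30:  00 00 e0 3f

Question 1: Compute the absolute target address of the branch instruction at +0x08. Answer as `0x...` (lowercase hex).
+0x08: f4 ff ff ed ⇒ word 0xedfffff4 (little)
  top 8b → 0xed → jz [J]
  [23:0] imm=16777204 (s24→-12) = #-12
  target = base 0x385c + off 0x08 + 4 + imm -12 = 0x385c

0x385c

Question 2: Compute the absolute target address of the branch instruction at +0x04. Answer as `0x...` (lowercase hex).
+0x04: f8 ff ff 2d ⇒ word 0x2dfffff8 (little)
  top 8b → 0x2d → jmp [J]
  imm@[23:0]=0xfffff8 (s24→-8) ⇒ #-8
  target = base 0x385c + off 0x04 + 4 + imm -8 = 0x385c

0x385c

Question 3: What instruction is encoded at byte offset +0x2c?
return

[2c] 00 00 00 e4 → 0xe4000000
  op=0xe4000000>>24=0xe4 ⇒ return (N)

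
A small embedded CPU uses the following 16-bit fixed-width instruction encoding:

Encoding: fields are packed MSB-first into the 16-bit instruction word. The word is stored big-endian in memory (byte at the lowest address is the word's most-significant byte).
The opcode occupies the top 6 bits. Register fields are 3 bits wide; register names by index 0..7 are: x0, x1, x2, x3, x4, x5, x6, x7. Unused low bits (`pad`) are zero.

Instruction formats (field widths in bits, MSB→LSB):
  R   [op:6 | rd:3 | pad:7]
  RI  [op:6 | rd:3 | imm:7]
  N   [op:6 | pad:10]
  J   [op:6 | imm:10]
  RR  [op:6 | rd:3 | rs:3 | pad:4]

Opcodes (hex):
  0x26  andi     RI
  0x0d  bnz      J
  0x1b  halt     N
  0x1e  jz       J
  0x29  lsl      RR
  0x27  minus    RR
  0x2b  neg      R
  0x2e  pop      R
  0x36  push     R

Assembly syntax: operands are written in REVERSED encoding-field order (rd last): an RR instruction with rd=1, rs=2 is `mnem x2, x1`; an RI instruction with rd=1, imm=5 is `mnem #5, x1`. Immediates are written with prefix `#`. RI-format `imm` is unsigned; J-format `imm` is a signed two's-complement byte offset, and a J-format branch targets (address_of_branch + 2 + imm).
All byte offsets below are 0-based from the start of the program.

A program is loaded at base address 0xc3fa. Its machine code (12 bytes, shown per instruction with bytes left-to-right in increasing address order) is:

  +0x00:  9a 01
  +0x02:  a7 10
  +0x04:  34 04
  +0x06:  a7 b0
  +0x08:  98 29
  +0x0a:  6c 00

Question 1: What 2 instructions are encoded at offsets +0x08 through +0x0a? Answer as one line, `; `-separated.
+0x08: 98 29 ⇒ word 0x9829 (big)
  opcode bits[15:10]=0x26: andi/RI
  rd@[9:7]=0x0 ⇒ x0
  imm@[6:0]=0x29 ⇒ #41
+0x0a: 6c 00 ⇒ word 0x6c00 (big)
  opcode bits[15:10]=0x1b: halt/N

andi #41, x0; halt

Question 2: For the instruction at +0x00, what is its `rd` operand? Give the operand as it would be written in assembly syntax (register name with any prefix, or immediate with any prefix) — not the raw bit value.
x4

+0x00: 9a 01 ⇒ word 0x9a01 (big)
  top 6b → 0x26 → andi [RI]
  [9:7] rd=4 = x4
  [6:0] imm=1 = #1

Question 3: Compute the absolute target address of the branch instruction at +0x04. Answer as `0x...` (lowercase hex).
+0x04: 34 04 ⇒ word 0x3404 (big)
  op=0x3404>>10=0xd ⇒ bnz (J)
  [9:0] imm=4 = #4
  target = base 0xc3fa + off 0x04 + 2 + imm 4 = 0xc404

0xc404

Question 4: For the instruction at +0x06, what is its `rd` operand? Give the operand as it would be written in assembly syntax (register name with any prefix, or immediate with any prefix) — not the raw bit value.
@+06  big-endian(a7 b0) = 0xa7b0
  top 6b → 0x29 → lsl [RR]
  rd@[9:7]=0x7 ⇒ x7
  rs@[6:4]=0x3 ⇒ x3

x7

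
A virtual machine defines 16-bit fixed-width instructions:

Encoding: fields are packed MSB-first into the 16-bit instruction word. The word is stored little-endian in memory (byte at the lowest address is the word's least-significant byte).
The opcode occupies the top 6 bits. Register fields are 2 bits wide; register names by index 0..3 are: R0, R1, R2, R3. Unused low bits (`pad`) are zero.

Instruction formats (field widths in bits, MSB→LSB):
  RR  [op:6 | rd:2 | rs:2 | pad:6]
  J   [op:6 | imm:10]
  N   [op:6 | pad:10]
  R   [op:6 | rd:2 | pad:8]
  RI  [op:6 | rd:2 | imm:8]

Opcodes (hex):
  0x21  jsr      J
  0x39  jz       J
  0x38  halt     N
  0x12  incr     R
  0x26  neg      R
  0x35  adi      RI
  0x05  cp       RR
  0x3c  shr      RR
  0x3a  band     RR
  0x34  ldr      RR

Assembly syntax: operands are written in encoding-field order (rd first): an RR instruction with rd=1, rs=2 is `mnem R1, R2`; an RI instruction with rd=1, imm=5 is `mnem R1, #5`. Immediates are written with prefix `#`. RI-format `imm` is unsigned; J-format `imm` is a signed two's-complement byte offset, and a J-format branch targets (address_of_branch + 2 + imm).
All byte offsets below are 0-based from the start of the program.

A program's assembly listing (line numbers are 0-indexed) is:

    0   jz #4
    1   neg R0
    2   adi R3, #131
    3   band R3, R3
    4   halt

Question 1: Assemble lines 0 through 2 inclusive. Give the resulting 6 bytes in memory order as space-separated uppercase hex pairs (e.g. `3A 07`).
L0: jz op=0x39:6|imm=4:10 ⇒ 0xe404 ⇒ little 04 e4
L1: neg op=0x26:6|rd=0:2|pad=0:8 ⇒ 0x9800 ⇒ little 00 98
L2: adi op=0x35:6|rd=3:2|imm=131:8 ⇒ 0xd783 ⇒ little 83 d7

04 E4 00 98 83 D7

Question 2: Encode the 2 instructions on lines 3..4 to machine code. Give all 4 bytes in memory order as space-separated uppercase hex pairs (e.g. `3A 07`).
line 3 (band): pack op=0x3a:6|rd=3:2|rs=3:2|pad=0:6 = 0xebc0; little→ c0 eb
line 4 (halt): pack op=0x38:6|pad=0:10 = 0xe000; little→ 00 e0

C0 EB 00 E0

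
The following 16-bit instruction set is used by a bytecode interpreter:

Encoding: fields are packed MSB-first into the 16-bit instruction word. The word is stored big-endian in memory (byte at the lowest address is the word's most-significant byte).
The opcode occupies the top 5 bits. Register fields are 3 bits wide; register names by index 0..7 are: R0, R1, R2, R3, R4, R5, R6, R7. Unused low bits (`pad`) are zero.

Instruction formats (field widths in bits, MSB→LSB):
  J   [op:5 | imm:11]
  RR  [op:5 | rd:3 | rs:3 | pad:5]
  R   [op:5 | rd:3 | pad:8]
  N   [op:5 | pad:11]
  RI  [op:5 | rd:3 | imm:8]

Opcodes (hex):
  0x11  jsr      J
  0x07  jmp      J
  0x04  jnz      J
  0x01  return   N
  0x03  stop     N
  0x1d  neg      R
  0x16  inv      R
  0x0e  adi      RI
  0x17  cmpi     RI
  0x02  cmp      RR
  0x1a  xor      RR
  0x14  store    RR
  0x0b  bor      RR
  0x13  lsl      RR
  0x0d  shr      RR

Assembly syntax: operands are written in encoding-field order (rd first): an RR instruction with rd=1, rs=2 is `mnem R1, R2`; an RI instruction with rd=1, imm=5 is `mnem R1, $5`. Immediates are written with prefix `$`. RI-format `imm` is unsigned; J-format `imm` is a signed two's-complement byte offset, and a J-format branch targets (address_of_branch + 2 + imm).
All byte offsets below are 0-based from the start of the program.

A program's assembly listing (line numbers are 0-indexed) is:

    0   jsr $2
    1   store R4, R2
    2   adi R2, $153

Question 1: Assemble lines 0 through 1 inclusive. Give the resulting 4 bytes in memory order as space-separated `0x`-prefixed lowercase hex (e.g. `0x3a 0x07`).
line 0 (jsr): pack op=0x11:5|imm=2:11 = 0x8802; big→ 88 02
line 1 (store): pack op=0x14:5|rd=4:3|rs=2:3|pad=0:5 = 0xa440; big→ a4 40

0x88 0x02 0xa4 0x40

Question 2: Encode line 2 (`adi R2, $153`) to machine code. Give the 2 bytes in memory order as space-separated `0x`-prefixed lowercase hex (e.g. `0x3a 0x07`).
0x72 0x99

L2: adi op=0xe:5|rd=2:3|imm=153:8 ⇒ 0x7299 ⇒ big 72 99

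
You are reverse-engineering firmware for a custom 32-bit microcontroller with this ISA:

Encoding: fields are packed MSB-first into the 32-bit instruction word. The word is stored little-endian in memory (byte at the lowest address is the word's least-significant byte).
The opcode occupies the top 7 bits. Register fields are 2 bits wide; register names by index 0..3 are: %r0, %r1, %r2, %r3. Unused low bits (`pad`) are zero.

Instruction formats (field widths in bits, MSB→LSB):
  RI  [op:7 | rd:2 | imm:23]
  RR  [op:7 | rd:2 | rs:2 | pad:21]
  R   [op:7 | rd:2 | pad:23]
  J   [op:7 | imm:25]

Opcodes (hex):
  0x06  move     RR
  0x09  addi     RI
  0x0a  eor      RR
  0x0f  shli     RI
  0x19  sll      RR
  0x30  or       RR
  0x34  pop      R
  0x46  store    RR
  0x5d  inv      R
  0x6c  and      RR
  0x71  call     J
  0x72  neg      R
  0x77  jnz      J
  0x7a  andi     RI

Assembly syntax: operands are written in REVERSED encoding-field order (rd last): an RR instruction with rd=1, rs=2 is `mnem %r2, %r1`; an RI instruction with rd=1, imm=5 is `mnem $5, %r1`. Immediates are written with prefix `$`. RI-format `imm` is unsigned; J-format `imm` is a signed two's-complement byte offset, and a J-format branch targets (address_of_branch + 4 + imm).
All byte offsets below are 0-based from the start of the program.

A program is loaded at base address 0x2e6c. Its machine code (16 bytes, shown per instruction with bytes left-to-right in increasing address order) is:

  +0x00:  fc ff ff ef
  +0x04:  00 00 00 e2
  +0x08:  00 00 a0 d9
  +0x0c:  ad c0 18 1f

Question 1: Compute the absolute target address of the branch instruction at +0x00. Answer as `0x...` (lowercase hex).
0x2e6c

[00] fc ff ff ef → 0xeffffffc
  op=0xeffffffc>>25=0x77 ⇒ jnz (J)
  imm@[24:0]=0x1fffffc (s25→-4) ⇒ $-4
  target = base 0x2e6c + off 0x00 + 4 + imm -4 = 0x2e6c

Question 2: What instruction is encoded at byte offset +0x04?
off 0x04: read 00 00 00 e2 as little → 0xe2000000
  opcode bits[31:25]=0x71: call/J
  imm@[24:0]=0x0 ⇒ $0

call $0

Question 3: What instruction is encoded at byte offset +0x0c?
off 0x0c: read ad c0 18 1f as little → 0x1f18c0ad
  top 7b → 0xf → shli [RI]
  rd@[24:23]=0x2 ⇒ %r2
  imm@[22:0]=0x18c0ad ⇒ $1622189

shli $1622189, %r2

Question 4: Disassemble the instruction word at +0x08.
off 0x08: read 00 00 a0 d9 as little → 0xd9a00000
  top 7b → 0x6c → and [RR]
  rd: (w>>23)&0x3=0x3 → %r3
  rs: (w>>21)&0x3=0x1 → %r1

and %r1, %r3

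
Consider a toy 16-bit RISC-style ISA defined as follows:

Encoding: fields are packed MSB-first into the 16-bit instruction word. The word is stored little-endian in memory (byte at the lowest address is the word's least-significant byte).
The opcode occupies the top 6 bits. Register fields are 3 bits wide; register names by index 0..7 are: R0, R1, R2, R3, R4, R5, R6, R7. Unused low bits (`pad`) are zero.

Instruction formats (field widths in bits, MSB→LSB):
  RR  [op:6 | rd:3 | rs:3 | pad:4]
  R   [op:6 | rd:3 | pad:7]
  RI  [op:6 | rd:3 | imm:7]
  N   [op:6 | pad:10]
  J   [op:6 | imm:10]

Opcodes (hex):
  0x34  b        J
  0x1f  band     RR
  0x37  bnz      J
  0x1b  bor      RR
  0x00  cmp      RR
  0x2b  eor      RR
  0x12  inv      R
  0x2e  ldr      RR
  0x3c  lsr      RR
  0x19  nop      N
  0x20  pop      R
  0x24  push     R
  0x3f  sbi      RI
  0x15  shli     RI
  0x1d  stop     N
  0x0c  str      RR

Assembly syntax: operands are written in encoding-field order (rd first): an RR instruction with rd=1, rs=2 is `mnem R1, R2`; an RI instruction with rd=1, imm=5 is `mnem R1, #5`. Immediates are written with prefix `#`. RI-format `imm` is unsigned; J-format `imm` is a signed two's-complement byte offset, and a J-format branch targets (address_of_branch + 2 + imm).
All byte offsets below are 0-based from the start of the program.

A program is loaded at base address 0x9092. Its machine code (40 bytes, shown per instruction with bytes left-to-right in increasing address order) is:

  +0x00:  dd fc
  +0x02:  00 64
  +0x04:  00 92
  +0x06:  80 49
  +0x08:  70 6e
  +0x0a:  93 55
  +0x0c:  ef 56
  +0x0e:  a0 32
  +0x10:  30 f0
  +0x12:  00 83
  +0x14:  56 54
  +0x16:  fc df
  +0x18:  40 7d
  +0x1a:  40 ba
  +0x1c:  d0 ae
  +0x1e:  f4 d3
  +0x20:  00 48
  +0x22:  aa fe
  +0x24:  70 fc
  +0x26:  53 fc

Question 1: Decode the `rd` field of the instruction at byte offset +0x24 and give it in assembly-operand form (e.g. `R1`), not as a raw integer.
R0

@+24  little-endian(70 fc) = 0xfc70
  opcode bits[15:10]=0x3f: sbi/RI
  rd: (w>>7)&0x7=0x0 → R0
  imm: (w>>0)&0x7f=0x70 → #112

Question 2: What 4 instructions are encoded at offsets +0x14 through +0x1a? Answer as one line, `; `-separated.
shli R0, #86; bnz #-4; band R2, R4; ldr R4, R4

off 0x14: read 56 54 as little → 0x5456
  top 6b → 0x15 → shli [RI]
  [9:7] rd=0 = R0
  [6:0] imm=86 = #86
off 0x16: read fc df as little → 0xdffc
  top 6b → 0x37 → bnz [J]
  [9:0] imm=1020 (s10→-4) = #-4
off 0x18: read 40 7d as little → 0x7d40
  top 6b → 0x1f → band [RR]
  [9:7] rd=2 = R2
  [6:4] rs=4 = R4
off 0x1a: read 40 ba as little → 0xba40
  top 6b → 0x2e → ldr [RR]
  [9:7] rd=4 = R4
  [6:4] rs=4 = R4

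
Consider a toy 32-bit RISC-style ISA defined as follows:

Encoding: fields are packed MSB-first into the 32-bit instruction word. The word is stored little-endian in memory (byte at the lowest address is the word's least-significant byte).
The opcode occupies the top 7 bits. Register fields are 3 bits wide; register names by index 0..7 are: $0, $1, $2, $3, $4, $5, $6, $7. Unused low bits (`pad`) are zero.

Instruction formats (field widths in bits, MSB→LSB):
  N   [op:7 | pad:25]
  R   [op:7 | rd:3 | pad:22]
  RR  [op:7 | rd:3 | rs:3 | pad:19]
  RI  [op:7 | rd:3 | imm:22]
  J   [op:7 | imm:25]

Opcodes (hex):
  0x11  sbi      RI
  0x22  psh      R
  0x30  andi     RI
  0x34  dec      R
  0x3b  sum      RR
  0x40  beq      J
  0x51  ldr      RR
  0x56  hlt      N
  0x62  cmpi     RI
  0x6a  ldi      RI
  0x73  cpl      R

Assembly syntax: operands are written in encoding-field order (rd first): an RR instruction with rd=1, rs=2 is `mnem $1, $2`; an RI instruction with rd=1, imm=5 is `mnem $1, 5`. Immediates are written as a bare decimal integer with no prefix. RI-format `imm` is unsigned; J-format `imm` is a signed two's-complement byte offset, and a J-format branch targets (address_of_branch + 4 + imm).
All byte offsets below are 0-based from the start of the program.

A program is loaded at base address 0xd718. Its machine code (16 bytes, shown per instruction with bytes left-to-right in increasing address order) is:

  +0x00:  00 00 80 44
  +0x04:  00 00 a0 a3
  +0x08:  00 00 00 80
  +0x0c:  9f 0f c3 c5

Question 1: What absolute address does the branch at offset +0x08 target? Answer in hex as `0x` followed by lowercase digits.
0xd724

[08] 00 00 00 80 → 0x80000000
  opcode bits[31:25]=0x40: beq/J
  imm@[24:0]=0x0 ⇒ 0
  target = base 0xd718 + off 0x08 + 4 + imm 0 = 0xd724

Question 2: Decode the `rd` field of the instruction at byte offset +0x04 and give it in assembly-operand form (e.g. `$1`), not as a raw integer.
$6

@+04  little-endian(00 00 a0 a3) = 0xa3a00000
  opcode bits[31:25]=0x51: ldr/RR
  [24:22] rd=6 = $6
  [21:19] rs=4 = $4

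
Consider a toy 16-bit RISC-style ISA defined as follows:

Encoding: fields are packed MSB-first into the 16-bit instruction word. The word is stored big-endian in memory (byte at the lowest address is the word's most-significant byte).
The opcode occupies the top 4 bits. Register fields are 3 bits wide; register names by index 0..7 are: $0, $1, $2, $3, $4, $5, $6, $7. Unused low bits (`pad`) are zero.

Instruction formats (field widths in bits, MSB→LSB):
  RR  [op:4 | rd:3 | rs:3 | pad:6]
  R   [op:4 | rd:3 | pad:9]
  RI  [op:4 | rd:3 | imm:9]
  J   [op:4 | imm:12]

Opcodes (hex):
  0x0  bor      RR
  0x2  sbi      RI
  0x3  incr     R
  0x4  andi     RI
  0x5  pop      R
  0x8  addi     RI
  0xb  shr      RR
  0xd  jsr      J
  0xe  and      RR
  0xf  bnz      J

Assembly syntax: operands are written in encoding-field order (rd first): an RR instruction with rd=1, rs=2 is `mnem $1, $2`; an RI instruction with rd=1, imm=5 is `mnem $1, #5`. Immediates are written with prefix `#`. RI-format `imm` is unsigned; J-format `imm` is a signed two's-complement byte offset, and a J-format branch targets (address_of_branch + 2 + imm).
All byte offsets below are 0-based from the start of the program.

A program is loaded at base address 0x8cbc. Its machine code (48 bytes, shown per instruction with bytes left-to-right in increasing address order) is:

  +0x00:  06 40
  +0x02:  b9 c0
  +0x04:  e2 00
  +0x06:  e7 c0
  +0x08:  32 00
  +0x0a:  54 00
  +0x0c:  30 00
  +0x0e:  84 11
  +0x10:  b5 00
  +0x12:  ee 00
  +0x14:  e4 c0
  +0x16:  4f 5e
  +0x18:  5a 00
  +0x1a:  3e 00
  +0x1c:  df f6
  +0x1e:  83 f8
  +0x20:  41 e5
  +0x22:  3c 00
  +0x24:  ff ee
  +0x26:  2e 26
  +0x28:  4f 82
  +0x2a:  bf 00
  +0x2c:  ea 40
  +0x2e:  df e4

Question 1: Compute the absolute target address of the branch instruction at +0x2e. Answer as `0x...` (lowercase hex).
0x8cd0

+0x2e: df e4 ⇒ word 0xdfe4 (big)
  top 4b → 0xd → jsr [J]
  [11:0] imm=4068 (s12→-28) = #-28
  target = base 0x8cbc + off 0x2e + 2 + imm -28 = 0x8cd0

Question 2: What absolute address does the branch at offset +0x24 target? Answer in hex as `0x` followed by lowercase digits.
[24] ff ee → 0xffee
  opcode bits[15:12]=0xf: bnz/J
  [11:0] imm=4078 (s12→-18) = #-18
  target = base 0x8cbc + off 0x24 + 2 + imm -18 = 0x8cd0

0x8cd0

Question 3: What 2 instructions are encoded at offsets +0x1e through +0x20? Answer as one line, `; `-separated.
addi $1, #504; andi $0, #485

+0x1e: 83 f8 ⇒ word 0x83f8 (big)
  op=0x83f8>>12=0x8 ⇒ addi (RI)
  rd@[11:9]=0x1 ⇒ $1
  imm@[8:0]=0x1f8 ⇒ #504
+0x20: 41 e5 ⇒ word 0x41e5 (big)
  op=0x41e5>>12=0x4 ⇒ andi (RI)
  rd@[11:9]=0x0 ⇒ $0
  imm@[8:0]=0x1e5 ⇒ #485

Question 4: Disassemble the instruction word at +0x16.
[16] 4f 5e → 0x4f5e
  opcode bits[15:12]=0x4: andi/RI
  [11:9] rd=7 = $7
  [8:0] imm=350 = #350

andi $7, #350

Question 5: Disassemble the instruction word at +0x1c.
@+1c  big-endian(df f6) = 0xdff6
  opcode bits[15:12]=0xd: jsr/J
  [11:0] imm=4086 (s12→-10) = #-10

jsr #-10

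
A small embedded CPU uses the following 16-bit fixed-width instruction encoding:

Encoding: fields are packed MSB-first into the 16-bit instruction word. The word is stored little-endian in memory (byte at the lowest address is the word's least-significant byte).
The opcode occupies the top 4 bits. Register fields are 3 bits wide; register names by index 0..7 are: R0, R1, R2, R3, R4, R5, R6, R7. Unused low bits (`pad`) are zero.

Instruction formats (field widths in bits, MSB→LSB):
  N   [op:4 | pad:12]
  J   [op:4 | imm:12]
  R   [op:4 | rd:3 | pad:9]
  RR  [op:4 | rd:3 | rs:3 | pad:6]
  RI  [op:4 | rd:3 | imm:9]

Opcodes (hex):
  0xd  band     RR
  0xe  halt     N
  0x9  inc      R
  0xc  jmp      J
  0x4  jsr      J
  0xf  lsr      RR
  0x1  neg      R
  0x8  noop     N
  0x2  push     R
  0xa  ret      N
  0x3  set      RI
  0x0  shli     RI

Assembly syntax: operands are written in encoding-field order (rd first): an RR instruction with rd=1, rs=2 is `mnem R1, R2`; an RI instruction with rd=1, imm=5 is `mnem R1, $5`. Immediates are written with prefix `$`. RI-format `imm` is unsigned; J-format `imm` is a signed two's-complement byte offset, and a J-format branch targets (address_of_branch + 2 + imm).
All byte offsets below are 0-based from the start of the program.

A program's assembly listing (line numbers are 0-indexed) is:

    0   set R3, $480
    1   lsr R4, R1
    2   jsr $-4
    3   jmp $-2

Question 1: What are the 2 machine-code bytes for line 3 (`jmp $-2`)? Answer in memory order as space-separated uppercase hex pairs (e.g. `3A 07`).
FE CF

line 3 (jmp): pack op=0xc:4|imm=-2:12 = 0xcffe; little→ fe cf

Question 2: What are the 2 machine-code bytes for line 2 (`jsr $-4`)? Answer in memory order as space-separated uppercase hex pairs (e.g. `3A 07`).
FC 4F

L2: jsr op=0x4:4|imm=-4:12 ⇒ 0x4ffc ⇒ little fc 4f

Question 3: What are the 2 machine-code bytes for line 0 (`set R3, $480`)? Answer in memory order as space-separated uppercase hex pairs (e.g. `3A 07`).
E0 37

line 0 (set): pack op=0x3:4|rd=3:3|imm=480:9 = 0x37e0; little→ e0 37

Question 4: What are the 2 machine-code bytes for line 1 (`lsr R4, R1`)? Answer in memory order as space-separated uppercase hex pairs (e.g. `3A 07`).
1. lsr fields op=0xf:4|rd=4:3|rs=1:3|pad=0:6 → word f840h → 40 f8

40 F8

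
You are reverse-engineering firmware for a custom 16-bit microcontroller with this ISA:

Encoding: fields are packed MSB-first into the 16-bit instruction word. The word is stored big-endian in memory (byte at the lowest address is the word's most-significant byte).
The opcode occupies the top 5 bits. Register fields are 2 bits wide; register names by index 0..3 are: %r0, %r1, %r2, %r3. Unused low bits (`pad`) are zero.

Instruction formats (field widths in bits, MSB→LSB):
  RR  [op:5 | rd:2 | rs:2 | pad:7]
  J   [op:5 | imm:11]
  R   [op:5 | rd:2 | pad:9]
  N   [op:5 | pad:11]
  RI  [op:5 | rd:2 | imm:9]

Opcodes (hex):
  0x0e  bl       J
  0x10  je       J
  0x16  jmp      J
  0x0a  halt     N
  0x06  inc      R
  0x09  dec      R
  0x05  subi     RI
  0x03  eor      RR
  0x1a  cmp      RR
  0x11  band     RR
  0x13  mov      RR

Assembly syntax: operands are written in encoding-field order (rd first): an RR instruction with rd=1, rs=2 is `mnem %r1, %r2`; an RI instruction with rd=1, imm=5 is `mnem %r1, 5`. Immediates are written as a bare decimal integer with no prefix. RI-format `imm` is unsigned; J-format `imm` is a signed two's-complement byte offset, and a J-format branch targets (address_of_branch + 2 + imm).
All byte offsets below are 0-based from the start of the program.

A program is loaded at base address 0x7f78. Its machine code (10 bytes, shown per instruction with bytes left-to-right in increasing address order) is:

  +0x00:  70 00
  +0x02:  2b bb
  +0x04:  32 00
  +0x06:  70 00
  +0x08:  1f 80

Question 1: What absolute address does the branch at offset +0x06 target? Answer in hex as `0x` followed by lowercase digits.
0x7f80

off 0x06: read 70 00 as big → 0x7000
  op=0x7000>>11=0xe ⇒ bl (J)
  [10:0] imm=0 = 0
  target = base 0x7f78 + off 0x06 + 2 + imm 0 = 0x7f80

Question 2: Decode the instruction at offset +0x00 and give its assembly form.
bl 0

@+00  big-endian(70 00) = 0x7000
  top 5b → 0xe → bl [J]
  [10:0] imm=0 = 0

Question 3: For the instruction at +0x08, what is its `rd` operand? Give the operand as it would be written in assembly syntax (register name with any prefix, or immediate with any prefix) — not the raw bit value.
%r3

@+08  big-endian(1f 80) = 0x1f80
  top 5b → 0x3 → eor [RR]
  [10:9] rd=3 = %r3
  [8:7] rs=3 = %r3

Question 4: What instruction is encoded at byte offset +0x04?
[04] 32 00 → 0x3200
  op=0x3200>>11=0x6 ⇒ inc (R)
  rd@[10:9]=0x1 ⇒ %r1

inc %r1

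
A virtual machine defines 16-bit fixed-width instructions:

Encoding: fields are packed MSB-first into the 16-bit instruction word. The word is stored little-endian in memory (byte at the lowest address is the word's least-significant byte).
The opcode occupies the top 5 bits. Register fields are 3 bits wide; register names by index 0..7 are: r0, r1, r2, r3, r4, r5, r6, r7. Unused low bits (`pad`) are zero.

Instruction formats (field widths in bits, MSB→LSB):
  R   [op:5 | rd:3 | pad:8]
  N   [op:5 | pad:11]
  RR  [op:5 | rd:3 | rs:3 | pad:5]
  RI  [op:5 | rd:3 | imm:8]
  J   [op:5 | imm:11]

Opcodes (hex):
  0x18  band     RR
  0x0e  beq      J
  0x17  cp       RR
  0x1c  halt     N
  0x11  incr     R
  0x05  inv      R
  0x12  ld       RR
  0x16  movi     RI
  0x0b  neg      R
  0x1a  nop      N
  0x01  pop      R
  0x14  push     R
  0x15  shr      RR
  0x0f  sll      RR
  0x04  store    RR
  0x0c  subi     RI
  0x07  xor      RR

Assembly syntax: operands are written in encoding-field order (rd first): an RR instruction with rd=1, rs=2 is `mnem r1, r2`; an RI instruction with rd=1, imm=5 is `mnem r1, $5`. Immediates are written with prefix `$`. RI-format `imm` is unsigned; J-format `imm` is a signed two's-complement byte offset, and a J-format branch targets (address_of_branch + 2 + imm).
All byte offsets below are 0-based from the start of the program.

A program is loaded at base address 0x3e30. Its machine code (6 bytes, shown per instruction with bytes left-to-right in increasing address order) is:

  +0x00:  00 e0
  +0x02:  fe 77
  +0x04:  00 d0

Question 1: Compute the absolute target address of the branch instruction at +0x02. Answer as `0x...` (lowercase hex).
0x3e32

off 0x02: read fe 77 as little → 0x77fe
  opcode bits[15:11]=0xe: beq/J
  imm@[10:0]=0x7fe (s11→-2) ⇒ $-2
  target = base 0x3e30 + off 0x02 + 2 + imm -2 = 0x3e32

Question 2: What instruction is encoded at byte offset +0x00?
[00] 00 e0 → 0xe000
  opcode bits[15:11]=0x1c: halt/N

halt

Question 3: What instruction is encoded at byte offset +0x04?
nop

+0x04: 00 d0 ⇒ word 0xd000 (little)
  top 5b → 0x1a → nop [N]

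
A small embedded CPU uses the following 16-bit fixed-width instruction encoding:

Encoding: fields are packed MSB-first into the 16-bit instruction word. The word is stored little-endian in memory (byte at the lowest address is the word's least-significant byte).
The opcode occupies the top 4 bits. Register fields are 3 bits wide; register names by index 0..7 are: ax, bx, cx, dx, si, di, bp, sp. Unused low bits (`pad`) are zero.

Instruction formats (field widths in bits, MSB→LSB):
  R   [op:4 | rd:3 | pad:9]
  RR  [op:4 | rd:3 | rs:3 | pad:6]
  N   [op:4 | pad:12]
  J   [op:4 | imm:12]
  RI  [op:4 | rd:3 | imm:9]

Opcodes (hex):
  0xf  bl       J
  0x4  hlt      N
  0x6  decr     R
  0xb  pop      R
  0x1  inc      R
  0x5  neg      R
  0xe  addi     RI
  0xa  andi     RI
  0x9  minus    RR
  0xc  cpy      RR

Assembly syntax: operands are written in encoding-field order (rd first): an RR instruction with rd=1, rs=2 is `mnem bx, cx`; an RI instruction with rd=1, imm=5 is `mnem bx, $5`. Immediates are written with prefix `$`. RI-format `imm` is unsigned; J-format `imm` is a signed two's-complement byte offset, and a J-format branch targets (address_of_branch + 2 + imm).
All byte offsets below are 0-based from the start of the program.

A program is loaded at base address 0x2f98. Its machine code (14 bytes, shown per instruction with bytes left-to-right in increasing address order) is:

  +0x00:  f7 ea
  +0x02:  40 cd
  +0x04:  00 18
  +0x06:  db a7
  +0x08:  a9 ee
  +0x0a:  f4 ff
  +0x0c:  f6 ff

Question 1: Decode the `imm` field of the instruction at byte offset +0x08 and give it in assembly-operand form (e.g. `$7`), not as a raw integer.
[08] a9 ee → 0xeea9
  op=0xeea9>>12=0xe ⇒ addi (RI)
  [11:9] rd=7 = sp
  [8:0] imm=169 = $169

$169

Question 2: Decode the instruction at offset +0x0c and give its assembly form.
[0c] f6 ff → 0xfff6
  top 4b → 0xf → bl [J]
  imm@[11:0]=0xff6 (s12→-10) ⇒ $-10

bl $-10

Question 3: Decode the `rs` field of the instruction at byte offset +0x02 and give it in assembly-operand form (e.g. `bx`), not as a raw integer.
di

[02] 40 cd → 0xcd40
  opcode bits[15:12]=0xc: cpy/RR
  [11:9] rd=6 = bp
  [8:6] rs=5 = di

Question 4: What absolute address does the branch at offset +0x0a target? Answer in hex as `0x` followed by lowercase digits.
0x2f98

[0a] f4 ff → 0xfff4
  top 4b → 0xf → bl [J]
  [11:0] imm=4084 (s12→-12) = $-12
  target = base 0x2f98 + off 0x0a + 2 + imm -12 = 0x2f98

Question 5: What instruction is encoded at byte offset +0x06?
off 0x06: read db a7 as little → 0xa7db
  opcode bits[15:12]=0xa: andi/RI
  rd@[11:9]=0x3 ⇒ dx
  imm@[8:0]=0x1db ⇒ $475

andi dx, $475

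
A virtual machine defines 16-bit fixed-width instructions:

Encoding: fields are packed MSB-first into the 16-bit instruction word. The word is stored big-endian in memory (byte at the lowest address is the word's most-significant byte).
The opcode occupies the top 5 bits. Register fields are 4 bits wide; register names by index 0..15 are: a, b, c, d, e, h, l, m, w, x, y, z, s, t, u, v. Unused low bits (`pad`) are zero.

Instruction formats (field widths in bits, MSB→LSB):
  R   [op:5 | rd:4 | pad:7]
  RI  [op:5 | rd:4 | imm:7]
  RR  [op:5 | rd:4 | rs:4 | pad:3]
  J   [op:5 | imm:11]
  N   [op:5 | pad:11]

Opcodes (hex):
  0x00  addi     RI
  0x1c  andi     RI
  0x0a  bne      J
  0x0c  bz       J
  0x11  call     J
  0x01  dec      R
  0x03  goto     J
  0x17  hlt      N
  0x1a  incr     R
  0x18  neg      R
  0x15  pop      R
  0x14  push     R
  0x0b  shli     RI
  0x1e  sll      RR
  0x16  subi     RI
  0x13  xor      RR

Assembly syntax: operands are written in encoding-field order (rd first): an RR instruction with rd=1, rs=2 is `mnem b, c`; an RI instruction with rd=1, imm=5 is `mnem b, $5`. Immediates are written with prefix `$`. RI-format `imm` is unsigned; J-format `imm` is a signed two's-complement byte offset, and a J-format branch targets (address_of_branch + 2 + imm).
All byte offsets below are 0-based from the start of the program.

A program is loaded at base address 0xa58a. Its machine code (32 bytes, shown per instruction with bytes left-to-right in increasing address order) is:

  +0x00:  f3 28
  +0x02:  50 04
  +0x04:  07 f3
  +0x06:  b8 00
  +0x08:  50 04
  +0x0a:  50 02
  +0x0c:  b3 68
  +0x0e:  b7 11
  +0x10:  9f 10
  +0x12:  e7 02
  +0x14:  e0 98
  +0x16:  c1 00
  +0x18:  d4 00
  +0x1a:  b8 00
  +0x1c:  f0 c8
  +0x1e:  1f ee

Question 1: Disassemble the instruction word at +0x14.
@+14  big-endian(e0 98) = 0xe098
  opcode bits[15:11]=0x1c: andi/RI
  [10:7] rd=1 = b
  [6:0] imm=24 = $24

andi b, $24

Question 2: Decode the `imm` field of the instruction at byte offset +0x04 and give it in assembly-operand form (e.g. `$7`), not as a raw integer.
$115

@+04  big-endian(07 f3) = 0x07f3
  top 5b → 0x0 → addi [RI]
  rd: (w>>7)&0xf=0xf → v
  imm: (w>>0)&0x7f=0x73 → $115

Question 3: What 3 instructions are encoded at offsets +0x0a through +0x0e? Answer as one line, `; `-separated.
off 0x0a: read 50 02 as big → 0x5002
  opcode bits[15:11]=0xa: bne/J
  [10:0] imm=2 = $2
off 0x0c: read b3 68 as big → 0xb368
  opcode bits[15:11]=0x16: subi/RI
  [10:7] rd=6 = l
  [6:0] imm=104 = $104
off 0x0e: read b7 11 as big → 0xb711
  opcode bits[15:11]=0x16: subi/RI
  [10:7] rd=14 = u
  [6:0] imm=17 = $17

bne $2; subi l, $104; subi u, $17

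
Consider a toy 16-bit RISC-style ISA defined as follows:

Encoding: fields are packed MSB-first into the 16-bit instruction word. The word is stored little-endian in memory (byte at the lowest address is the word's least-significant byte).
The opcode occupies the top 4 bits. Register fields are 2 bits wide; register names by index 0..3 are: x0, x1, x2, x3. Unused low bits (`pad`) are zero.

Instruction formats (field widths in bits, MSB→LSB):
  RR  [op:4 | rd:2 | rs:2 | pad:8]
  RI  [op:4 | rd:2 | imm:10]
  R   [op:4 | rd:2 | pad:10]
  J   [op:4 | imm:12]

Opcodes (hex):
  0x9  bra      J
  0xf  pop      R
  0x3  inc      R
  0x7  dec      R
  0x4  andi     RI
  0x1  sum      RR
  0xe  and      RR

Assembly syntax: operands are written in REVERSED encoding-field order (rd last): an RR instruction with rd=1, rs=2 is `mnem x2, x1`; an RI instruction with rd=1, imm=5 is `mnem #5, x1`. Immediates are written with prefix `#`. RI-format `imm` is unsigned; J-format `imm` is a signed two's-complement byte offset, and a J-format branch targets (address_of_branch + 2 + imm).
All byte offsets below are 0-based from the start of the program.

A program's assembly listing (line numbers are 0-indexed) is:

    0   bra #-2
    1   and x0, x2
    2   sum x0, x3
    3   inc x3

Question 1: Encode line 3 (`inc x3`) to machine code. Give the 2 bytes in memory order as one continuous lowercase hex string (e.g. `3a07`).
L3: inc op=0x3:4|rd=3:2|pad=0:10 ⇒ 0x3c00 ⇒ little 00 3c

003c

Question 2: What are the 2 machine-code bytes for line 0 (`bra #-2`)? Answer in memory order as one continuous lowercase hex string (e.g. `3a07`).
fe9f

L0: bra op=0x9:4|imm=-2:12 ⇒ 0x9ffe ⇒ little fe 9f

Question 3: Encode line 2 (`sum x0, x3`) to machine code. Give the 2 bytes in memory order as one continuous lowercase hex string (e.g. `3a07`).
L2: sum op=0x1:4|rd=3:2|rs=0:2|pad=0:8 ⇒ 0x1c00 ⇒ little 00 1c

001c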